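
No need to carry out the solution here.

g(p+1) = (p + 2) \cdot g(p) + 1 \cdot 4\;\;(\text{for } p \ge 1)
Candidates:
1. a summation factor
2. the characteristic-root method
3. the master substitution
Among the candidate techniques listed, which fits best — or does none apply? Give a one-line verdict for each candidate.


Method: a summation factor — it is first-order linear but the coefficient p + 2 depends on the index, so multiply through by a summation factor to telescope it.
- a summation factor: applies; the problem has the shape this method handles.
- the characteristic-root method: the coefficients change with the index, which the root method cannot absorb.
- the master substitution: the recursion shifts the index rather than dividing it.


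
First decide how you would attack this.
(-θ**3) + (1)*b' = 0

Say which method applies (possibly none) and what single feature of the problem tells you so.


Best approach: no special technique — solved for the derivative, no b appears — this is antidifferentiation in θ wearing ODE clothing.


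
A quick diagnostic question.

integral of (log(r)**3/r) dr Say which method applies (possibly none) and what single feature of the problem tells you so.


Diagnosis: u-substitution — viewed as a product, the integrand is a composition evaluated at log(r) times (a constant multiple of) that inner expression's derivative, so u = log(r) makes it elementary.


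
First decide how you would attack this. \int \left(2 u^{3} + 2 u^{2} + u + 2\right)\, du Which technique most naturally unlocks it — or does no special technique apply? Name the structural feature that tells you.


Technique: no special technique — nothing composite, nothing rational, nothing trigonometric — each constant-multiple power of u integrates by the power rule alone.


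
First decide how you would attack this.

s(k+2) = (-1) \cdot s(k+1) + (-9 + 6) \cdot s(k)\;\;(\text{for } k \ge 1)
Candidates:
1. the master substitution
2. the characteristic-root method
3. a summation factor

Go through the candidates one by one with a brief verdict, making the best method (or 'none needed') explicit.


Verdict: the characteristic-root method — the recurrence treats every index alike (constant coefficients, no forcing) — precisely the regime where r^k trials close it.
- the master substitution: the recursion shifts the index rather than dividing it.
- the characteristic-root method — applicable, and directly so.
- a summation factor: a summation factor telescopes one-step recursions; this one carries higher-order memory.


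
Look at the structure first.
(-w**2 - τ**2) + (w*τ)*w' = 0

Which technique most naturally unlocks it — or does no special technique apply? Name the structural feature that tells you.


Method: the homogeneous substitution — the slope's numerator and denominator have matching total degree, so it depends only on w/τ and the ratio substitution collapses it. This doubles as a Bernoulli equation in the unknown as written; the homogeneous route needs no setup at all.


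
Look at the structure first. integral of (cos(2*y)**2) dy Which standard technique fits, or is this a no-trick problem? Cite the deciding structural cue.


Method: a trigonometric identity — the even trigonometric power cos(2*y)**2 reduces by a double-angle identity before any integration is attempted.


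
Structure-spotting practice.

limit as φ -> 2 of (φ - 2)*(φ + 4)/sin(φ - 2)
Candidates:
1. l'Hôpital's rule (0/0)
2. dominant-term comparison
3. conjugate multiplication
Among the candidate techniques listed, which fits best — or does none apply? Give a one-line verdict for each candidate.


Technique: l'Hôpital's rule (0/0) — numerator and denominator both vanish at 2 — a genuine 0/0 form, which is exactly when l'Hôpital applies. Known elementary limits would finish this too — the rule just bypasses the case analysis.
- l'Hôpital's rule (0/0): a fit — the right tool for this form.
- dominant-term comparison: leading-power comparison does not apply to this form.
- conjugate multiplication: there are no radicals in tension whose conjugate would simplify matters.


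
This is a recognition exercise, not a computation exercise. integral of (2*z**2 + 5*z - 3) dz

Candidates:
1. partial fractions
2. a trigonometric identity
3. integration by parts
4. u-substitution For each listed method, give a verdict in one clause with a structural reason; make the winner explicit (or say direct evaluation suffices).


Best approach: no special technique — every term is a constant multiple of a power of z; term-wise power-rule integration needs no preliminary transformation.
- partial fractions: there is no rational-function structure to decompose.
- a trigonometric identity — there is no trigonometric structure at all — the integrand carries no sine or cosine to rewrite.
- integration by parts: parts would only shuffle a directly integrable integrand.
- u-substitution — any workable substitution here is cosmetic — the integrand is already in directly integrable form.


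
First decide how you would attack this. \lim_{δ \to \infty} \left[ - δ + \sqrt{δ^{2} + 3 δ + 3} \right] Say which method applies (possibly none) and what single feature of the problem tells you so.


Diagnosis: conjugate multiplication — both pieces blow up but their difference is finite; the conjugate trick rationalizes \sqrt{δ^{2} + 3 δ + 3} - δ.


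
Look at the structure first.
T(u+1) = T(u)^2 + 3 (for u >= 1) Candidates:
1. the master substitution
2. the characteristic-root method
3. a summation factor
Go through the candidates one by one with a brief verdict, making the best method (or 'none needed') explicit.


Diagnosis: no special technique — this one you iterate or analyze qualitatively: the nonlinearity defeats linear solution methods.
- the master substitution: with no divided-index recursive call, reindexing by powers of a base buys nothing.
- the characteristic-root method — nonlinearity rules out exponential-mode superposition from the start.
- a summation factor — the recursion is nonlinear — outside the first-order linear family a summation factor addresses.


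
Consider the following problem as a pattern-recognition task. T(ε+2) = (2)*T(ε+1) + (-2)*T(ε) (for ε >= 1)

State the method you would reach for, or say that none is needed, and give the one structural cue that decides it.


Best approach: the characteristic-root method — because shifting ε leaves the equation's coefficients unchanged, exponential trials reduce it to algebra.


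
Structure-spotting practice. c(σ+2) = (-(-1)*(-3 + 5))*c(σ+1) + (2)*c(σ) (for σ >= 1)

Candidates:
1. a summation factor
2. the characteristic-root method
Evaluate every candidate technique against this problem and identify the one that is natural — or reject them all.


Verdict: the characteristic-root method — because shifting σ leaves the equation's coefficients unchanged, exponential trials reduce it to algebra.
- a summation factor: a summation factor telescopes one-step recursions; this one carries higher-order memory.
- the characteristic-root method: yes, a natural case for it.


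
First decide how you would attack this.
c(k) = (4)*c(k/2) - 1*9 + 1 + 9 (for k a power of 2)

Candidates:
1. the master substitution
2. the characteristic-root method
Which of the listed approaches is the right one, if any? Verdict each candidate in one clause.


Diagnosis: the master substitution — recursion at k/2 is multiplicative in the index; logarithmic reindexing via k = 2^m linearizes it.
- the master substitution: applies; the problem has the shape this method handles.
- the characteristic-root method: the recursion divides its index rather than shifting it — outside the constant-shift family the root method covers.


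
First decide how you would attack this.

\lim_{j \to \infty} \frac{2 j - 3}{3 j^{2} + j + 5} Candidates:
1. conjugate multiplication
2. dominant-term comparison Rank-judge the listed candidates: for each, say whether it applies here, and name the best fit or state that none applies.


Verdict: dominant-term comparison — as j grows, only the highest-degree terms matter — compare leading terms and read the limit off.
- conjugate multiplication — there is no infinity-minus-infinity radical difference to rationalize.
- dominant-term comparison — applies; the problem has the shape this method handles.


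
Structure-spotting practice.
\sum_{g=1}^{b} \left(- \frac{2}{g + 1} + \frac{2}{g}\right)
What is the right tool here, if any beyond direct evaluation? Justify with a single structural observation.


Verdict: telescoping — a difference of consecutive values of one function (\frac{2}{g} at one index and the next) — telescoping by construction.


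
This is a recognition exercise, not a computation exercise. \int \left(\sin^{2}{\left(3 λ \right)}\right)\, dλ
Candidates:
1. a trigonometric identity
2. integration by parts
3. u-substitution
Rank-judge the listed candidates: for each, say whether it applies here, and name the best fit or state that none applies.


Method: a trigonometric identity — reduce \sin^{2}{\left(3 λ \right)} with the power-reduction formula and the integral becomes first-degree trigonometry.
- a trigonometric identity — yes — fits the structure here.
- integration by parts — not the natural route: no polynomial-kernel product appears — a recursive parts reduction of the trigonometric product exists, but the identity rewrite is direct.
- u-substitution: no subexpression of the integrand serves as a whole-integral substitution inner — individual terms may offer their own, but none carries its derivative as a factor of the full integrand; a working change of variable would have to be constructed from outside the expression.


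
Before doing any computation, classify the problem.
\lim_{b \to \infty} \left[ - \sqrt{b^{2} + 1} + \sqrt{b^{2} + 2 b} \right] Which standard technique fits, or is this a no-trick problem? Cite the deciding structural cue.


Technique: conjugate multiplication — this difference gives up after one conjugate multiplication — the radical structure cancels against its conjugate.


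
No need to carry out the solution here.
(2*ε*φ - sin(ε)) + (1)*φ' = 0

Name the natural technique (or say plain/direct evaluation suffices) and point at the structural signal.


Diagnosis: a linear integrating factor — φ enters only linearly with coefficient 2*ε; multiply by exp of the integral of 2*ε and the left side becomes one derivative.


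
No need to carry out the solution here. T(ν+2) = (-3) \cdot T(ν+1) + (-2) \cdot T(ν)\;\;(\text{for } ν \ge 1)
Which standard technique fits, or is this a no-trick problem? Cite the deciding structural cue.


Method: the characteristic-root method — no index-dependence in the weights and nothing inhomogeneous: classic characteristic-equation setup.


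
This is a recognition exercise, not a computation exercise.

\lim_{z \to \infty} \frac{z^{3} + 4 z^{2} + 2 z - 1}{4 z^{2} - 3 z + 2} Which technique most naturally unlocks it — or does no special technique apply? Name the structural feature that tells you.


Best approach: dominant-term comparison — divide by the highest power of z present: lower-order terms vanish and the dominant ratio remains. As a single quotient, the ∞/∞ shape would yield to repeated differentiation as well — the growth comparison gets there in one look.


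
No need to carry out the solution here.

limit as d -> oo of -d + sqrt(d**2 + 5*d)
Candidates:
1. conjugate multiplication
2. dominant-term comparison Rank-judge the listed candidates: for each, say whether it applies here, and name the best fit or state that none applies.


Diagnosis: conjugate multiplication — the difference sqrt(d**2 + 5*d) - d is an ∞ − ∞ stalemate; its conjugate partner breaks the tie.
- conjugate multiplication — applies; the problem has the shape this method handles.
- dominant-term comparison — no ranking of term growth rates resolves the limit here.


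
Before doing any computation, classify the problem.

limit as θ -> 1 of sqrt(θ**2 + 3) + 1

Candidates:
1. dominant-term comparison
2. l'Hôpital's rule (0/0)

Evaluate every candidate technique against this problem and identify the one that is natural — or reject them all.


Verdict: no special technique — nothing blocks direct substitution at 1: plug in and finish.
- dominant-term comparison — no dominant-degree comparison decides it.
- l'Hôpital's rule (0/0) — substituting the point gives a finite value outright — there is no indeterminate clash to repair.


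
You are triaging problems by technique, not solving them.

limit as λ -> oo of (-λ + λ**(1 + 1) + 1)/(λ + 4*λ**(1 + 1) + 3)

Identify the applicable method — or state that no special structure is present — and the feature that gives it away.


Verdict: dominant-term comparison — as λ grows, only the highest-degree terms matter — compare leading terms and read the limit off. l'Hôpital's at-infinity variant applies to the expression viewed as a single quotient; the leading-term comparison is the direct route.


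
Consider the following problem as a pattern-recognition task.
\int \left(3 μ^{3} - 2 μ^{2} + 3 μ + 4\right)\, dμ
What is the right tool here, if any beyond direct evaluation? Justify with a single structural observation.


Diagnosis: no special technique — every term is a constant multiple of a power of μ; term-wise power-rule integration needs no preliminary transformation.


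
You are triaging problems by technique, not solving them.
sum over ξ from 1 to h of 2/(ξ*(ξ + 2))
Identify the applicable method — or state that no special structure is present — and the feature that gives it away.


Verdict: telescoping — poles of 2/(ξ*(ξ + 2)) differ by an integer, the telltale of a telescoping partial-fraction sum.


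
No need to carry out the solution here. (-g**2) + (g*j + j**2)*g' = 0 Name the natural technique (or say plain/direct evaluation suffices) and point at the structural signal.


Method: the homogeneous substitution — scaling j and g together leaves the slope fixed — it depends only on g/j, so substitute the ratio. Rewriting — with the variables' roles exchanged where the shape demands it — would expose a Bernoulli structure too; the homogeneous substitution simply reads the degrees directly.


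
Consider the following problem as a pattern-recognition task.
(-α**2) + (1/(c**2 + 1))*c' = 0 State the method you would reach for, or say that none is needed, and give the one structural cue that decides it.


Best approach: separation of variables — one side of the product carries the independent variable, the other the unknown — the textbook separation shape. The cross-partial test also passes here (vacuously, each side single-variable); the potential-function route would work, separation is simply more immediate.


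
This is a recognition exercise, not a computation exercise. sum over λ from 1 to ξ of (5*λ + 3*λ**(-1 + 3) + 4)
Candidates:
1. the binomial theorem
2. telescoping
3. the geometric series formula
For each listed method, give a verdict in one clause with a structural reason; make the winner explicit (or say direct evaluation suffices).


Verdict: no special technique — with only polynomial terms in λ present, the classical sum-of-powers identities are all you need.
- the binomial theorem: the summand does not match any term pattern of an expanded binomial power.
- telescoping: as presented, consecutive terms share no shifted copy to cancel against — no rewrite is on display to change that.
- the geometric series formula: the term-to-term ratio drifts with the index — the one thing the geometric formula cannot absorb.


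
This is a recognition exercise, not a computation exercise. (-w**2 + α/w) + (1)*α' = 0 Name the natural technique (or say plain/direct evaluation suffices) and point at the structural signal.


Technique: a linear integrating factor — the unknown enters only to the first power against a nonzero forcing term — the integrating-factor template applies directly.


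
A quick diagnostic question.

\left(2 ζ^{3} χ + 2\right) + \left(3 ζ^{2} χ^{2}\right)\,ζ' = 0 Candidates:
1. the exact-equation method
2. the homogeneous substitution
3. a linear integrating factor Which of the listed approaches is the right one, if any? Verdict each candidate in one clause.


Technique: the exact-equation method — 2 ζ^{3} χ + 2 and 3 ζ^{2} χ^{2} pass the exactness check on the nose, so no integrating factor in χ or ζ is needed at all.
- the exact-equation method: applies; the problem has the shape this method handles.
- the homogeneous substitution: rescaling both variables together changes the slope, so no ratio substitution collapses it.
- a linear integrating factor: a nonlinear term in the unknown puts this outside the integrating-factor template.


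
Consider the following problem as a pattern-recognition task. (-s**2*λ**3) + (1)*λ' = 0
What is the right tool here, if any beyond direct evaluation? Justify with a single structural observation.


Best approach: separation of variables — one side of the product carries the independent variable, the other the unknown — the textbook separation shape.


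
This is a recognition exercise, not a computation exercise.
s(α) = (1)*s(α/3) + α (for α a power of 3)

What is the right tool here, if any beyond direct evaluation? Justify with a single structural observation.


Method: the master substitution — the call at α/3 makes this multiplicative recursion; the master-style substitution converts it to additive.


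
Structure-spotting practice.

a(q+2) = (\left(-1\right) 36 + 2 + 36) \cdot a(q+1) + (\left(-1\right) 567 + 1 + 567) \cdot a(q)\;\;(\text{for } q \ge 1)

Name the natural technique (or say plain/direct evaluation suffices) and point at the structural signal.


Diagnosis: the characteristic-root method — the recurrence treats every index alike (constant coefficients, no forcing) — precisely the regime where r^q trials close it.


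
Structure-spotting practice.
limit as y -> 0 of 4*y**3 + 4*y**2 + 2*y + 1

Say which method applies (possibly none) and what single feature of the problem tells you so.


Diagnosis: no special technique — the function is continuous at 0; evaluation is itself the limit, no machinery required.


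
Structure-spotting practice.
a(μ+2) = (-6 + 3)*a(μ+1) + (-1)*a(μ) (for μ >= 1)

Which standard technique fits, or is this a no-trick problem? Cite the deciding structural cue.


Diagnosis: the characteristic-root method — linear, homogeneous, constant coefficients: solutions of the form r^μ exist — find the roots of the characteristic polynomial.


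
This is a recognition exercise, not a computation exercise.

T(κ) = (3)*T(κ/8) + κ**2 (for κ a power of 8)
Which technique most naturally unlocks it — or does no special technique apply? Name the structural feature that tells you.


Verdict: the master substitution — the call at κ/8 makes this multiplicative recursion; the master-style substitution converts it to additive.


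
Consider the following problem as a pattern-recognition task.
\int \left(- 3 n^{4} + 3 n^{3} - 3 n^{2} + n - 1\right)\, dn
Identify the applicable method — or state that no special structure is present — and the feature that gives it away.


Best approach: no special technique — nothing composite, nothing rational, nothing trigonometric — each constant-multiple power of n integrates by the power rule alone.


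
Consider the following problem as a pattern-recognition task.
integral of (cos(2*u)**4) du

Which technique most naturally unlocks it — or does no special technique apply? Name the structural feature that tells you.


Best approach: a trigonometric identity — the even trigonometric power cos(2*u)**4 reduces by a double-angle identity before any integration is attempted.


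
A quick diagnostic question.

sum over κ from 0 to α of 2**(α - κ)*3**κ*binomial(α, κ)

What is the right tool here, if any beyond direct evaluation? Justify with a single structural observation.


Verdict: the binomial theorem — the binomial coefficients weight matched powers of 3 and 2, which is exactly the expansion of a binomial power.


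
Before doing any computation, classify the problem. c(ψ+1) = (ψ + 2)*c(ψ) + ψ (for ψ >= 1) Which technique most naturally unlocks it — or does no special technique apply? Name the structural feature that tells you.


Best approach: a summation factor — it is first-order linear but the coefficient ψ + 2 depends on the index, so multiply through by a summation factor to telescope it.


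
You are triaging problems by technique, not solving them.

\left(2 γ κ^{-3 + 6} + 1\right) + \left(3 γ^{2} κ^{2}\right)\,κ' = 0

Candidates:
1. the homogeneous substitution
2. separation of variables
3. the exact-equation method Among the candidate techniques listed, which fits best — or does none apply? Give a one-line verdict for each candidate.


Technique: the exact-equation method — because the two cross partials coincide, the form is conservative as written — recover its potential in (γ, κ).
- the homogeneous substitution: the ratio substitution does not collapse this equation.
- separation of variables: no algebra isolates the independent variable on one side and the unknown on the other.
- the exact-equation method — applicable, and directly so.


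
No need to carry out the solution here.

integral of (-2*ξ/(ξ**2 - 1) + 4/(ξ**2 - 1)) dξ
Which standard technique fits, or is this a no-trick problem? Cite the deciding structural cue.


Technique: partial fractions — the integrand is a proper rational function and its denominator ξ**2 - 1 factors into distinct pieces, so it splits into simple fractions.


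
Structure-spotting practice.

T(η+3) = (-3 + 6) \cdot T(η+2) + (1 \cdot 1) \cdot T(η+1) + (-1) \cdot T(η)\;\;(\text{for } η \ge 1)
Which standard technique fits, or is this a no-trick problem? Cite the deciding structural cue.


Method: the characteristic-root method — the recurrence treats every index alike (constant coefficients, no forcing) — precisely the regime where r^η trials close it.


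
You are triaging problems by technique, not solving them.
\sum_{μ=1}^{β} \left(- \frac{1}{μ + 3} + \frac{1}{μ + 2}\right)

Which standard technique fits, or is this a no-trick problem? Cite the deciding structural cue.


Best approach: telescoping — difference-of-shifts structure (each term adds \frac{1}{μ + 2}, then subtracts its one-index-advanced value, which the following term adds back) leaves only the first and last pieces standing.


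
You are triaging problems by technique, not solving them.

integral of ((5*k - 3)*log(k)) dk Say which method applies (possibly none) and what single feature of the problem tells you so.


Best approach: integration by parts — choose u = log(k): one derivative turns the logarithm algebraic, and the remaining factor 5*k - 3 integrates term by term under the power rule.


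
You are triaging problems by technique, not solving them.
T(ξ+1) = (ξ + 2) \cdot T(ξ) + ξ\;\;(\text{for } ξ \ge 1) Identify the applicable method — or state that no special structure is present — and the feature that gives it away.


Technique: a summation factor — normalize by the running product of ξ + 2: the left side becomes a difference, and differences sum.


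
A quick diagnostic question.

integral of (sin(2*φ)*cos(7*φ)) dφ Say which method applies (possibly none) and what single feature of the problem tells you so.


Method: a trigonometric identity — distinct frequencies under one product (sin(2*φ)*cos(7*φ)): the product-to-sum identity is the systematic route to an integrable form.


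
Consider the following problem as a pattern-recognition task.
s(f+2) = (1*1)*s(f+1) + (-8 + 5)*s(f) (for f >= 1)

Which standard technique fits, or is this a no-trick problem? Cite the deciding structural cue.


Verdict: the characteristic-root method — the recurrence treats every index alike (constant coefficients, no forcing) — precisely the regime where r^f trials close it.


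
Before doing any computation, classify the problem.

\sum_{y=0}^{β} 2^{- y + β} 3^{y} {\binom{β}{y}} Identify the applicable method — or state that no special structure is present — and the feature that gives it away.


Technique: the binomial theorem — the binomial coefficients weight matched powers of 3 and 2, which is exactly the expansion of a binomial power.


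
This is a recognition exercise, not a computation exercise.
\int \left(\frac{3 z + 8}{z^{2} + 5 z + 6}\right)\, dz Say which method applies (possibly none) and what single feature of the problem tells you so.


Diagnosis: partial fractions — rational integrand, reducible denominator z^{2} + 5 z + 6: decompose first, integrate second.


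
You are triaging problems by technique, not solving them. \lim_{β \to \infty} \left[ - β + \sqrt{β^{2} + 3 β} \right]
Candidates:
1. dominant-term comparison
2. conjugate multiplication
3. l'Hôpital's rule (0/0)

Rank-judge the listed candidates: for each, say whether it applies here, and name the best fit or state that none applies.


Best approach: conjugate multiplication — the ∞ − ∞ radical form is the exact trigger for the conjugate maneuver.
- dominant-term comparison — leading-power comparison does not apply to this form.
- conjugate multiplication: applicable, and directly so.
- l'Hôpital's rule (0/0): no quotient structure at all: the clash is ∞ minus ∞, which rationalizing converts into a tractable ratio.


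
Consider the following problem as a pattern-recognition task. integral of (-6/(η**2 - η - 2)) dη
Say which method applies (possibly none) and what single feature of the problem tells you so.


Method: partial fractions — the bottom factors while the top stays lower-degree — split into simple fractions and integrate piece by piece.


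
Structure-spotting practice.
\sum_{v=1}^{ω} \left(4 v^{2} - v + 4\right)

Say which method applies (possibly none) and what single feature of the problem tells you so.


Method: no special technique — nothing telescopes and nothing is geometric; polynomial terms in v sum term by term.


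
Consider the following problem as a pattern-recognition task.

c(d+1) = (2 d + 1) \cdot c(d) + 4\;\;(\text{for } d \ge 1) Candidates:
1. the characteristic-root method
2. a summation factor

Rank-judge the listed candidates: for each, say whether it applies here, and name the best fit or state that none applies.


Verdict: a summation factor — the coefficient 2 d + 1 drifts with the index, so no fixed root exists; normalizing by the cumulative product telescopes it.
- the characteristic-root method: the coefficients vary with the index, breaking the constant-coefficient structure the method needs.
- a summation factor: yes — fits the structure here.


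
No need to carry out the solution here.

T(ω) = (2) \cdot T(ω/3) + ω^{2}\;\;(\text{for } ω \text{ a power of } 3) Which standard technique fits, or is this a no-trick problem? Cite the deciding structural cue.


Best approach: the master substitution — the argument contracts 3-fold per step: reindex ω exponentially and solve the linear recurrence in the new index.


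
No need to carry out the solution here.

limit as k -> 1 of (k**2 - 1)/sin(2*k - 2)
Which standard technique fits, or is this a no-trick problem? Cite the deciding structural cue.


Best approach: l'Hôpital's rule (0/0) — substituting 1 gives 0 over 0; differentiate top and bottom once and re-evaluate. Known elementary limits would finish this too — the rule just bypasses the case analysis.


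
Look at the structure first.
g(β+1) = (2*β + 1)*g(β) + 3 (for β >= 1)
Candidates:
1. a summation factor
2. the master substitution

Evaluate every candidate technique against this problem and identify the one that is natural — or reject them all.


Method: a summation factor — normalize by the running product of 2*β + 1: the left side becomes a difference, and differences sum.
- a summation factor: applicable, and directly so.
- the master substitution: there is no divide-the-index recursive argument.


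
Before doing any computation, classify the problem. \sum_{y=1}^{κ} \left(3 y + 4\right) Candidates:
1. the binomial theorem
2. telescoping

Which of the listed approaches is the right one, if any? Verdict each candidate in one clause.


Best approach: no special technique — Faulhaber territory: sum each constant-multiple power of y with its closed-form formula, no trick required.
- the binomial theorem — there is no pair of bases whose matched powers would reassemble into a single binomial power.
- telescoping — neither a shifted-difference shape nor integer-spaced poles are present.


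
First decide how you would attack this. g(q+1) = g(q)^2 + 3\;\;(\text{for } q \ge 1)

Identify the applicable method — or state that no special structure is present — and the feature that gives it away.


Technique: no special technique — this one you iterate or analyze qualitatively: the nonlinearity defeats linear solution methods.


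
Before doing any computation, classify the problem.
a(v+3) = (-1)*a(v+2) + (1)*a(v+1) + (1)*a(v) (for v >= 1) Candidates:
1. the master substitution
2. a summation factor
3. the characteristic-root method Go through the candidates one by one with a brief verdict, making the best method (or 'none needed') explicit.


Best approach: the characteristic-root method — fixed numeric weights on consecutive terms and no forcing term added: the root method in its home territory.
- the master substitution: with no divided-index recursive call, reindexing by powers of a base buys nothing.
- a summation factor: a summation factor telescopes one-step recursions; this one carries higher-order memory.
- the characteristic-root method: yes — fits the structure here.


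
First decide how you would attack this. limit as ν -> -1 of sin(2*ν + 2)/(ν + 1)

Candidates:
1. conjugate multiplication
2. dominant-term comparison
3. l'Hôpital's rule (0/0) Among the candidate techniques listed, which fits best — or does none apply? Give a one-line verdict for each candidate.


Best approach: l'Hôpital's rule (0/0) — substituting -1 gives 0 over 0; differentiate top and bottom once and re-evaluate. Expanding numerator and denominator to first order gives the same value — the rule automates exactly that.
- conjugate multiplication: no difference of divergent radicals appears, so rationalizing has nothing to cancel.
- dominant-term comparison — no ranking of term growth rates resolves the limit here.
- l'Hôpital's rule (0/0) — applicable, and directly so.


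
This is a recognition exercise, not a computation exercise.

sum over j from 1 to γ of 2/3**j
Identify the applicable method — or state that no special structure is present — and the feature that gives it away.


Best approach: the geometric series formula — consecutive terms stand in a fixed index-free ratio — the geometric sum formula closes it.


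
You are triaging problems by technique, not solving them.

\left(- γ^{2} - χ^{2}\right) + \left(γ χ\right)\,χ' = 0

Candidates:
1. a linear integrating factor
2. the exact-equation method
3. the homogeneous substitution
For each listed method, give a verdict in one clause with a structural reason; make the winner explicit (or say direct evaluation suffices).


Diagnosis: the homogeneous substitution — scaling γ and χ together leaves the slope fixed — it depends only on χ/γ, so substitute the ratio. Rearranged, this also fits the Bernoulli template directly; the homogeneous substitution reads the structure without the rearrangement.
- a linear integrating factor: a nonlinear term in the unknown puts this outside the integrating-factor template.
- the exact-equation method: exactness fails on the nose — the mixed partials do not match.
- the homogeneous substitution — applies; the problem has the shape this method handles.


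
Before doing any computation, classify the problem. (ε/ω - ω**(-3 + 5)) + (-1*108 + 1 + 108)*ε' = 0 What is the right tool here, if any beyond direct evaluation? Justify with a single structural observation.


Diagnosis: a linear integrating factor — linear in the unknown with genuine forcing: multiply through by the exponential of the integrated coefficient and the left side closes into one derivative.


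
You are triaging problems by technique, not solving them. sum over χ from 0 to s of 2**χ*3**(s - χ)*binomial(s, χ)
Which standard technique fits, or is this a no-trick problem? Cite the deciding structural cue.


Best approach: the binomial theorem — the binomial coefficients weight matched powers of 2 and 3, which is exactly the expansion of a binomial power.


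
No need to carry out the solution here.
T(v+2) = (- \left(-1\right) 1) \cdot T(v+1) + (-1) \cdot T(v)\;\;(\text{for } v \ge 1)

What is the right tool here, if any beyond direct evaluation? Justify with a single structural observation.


Technique: the characteristic-root method — shift-invariance with fixed coefficients calls for exponential trials; the characteristic polynomial finds every r^v.


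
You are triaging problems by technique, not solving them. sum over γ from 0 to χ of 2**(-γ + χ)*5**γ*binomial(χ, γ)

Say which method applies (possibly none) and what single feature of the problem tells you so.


Best approach: the binomial theorem — terms weighting binomial(χ, γ) against matched powers of 5 and 2 reassemble into (5 + 2)^χ by the binomial theorem.


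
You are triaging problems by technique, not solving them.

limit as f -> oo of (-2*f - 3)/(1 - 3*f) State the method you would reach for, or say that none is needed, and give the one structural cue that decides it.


Technique: dominant-term comparison — growth-rate triage: the leading powers of f decide the limit, everything else is noise. l'Hôpital's at-infinity variant applies to the expression viewed as a single quotient; the leading-term comparison is the direct route.


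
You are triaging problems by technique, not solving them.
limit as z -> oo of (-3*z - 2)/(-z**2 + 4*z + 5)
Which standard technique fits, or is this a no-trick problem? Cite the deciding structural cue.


Best approach: dominant-term comparison — growth-rate triage: the leading powers of z decide the limit, everything else is noise. l'Hôpital's at-infinity variant applies to the expression viewed as a single quotient; the leading-term comparison is the direct route.


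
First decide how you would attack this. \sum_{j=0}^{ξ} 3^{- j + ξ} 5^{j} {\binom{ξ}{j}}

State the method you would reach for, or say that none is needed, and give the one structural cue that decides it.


Verdict: the binomial theorem — {\binom{ξ}{j}} weighting matched powers of 5 and 3 is the expanded form of (5 + 3)^ξ — fold it back up.


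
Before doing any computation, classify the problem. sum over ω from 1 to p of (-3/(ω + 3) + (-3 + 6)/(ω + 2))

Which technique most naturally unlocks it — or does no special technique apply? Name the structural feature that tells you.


Best approach: telescoping — the summand is built as (-3 + 6)/(ω + 2) minus its own successor — adjacent terms annihilate down the line.


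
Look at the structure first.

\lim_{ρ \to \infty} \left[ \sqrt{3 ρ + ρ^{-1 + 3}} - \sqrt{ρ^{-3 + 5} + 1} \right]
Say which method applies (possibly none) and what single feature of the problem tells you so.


Method: conjugate multiplication — the difference \sqrt{3 ρ + ρ^{-1 + 3}} - \sqrt{ρ^{-3 + 5} + 1} is an ∞ − ∞ stalemate; its conjugate partner breaks the tie.


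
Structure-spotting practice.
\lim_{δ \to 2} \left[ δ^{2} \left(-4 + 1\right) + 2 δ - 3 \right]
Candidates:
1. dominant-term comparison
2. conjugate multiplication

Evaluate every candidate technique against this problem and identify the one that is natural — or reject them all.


Method: no special technique — the expression is continuous at the evaluation point — substitute directly; no indeterminate form appears.
- dominant-term comparison: no dominant-degree comparison decides it.
- conjugate multiplication: no difference of divergent radicals appears, so rationalizing has nothing to cancel.


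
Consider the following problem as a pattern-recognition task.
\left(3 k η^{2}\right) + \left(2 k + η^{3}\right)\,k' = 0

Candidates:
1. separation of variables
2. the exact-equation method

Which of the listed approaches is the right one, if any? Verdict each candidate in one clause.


Method: the exact-equation method — the cross partial derivatives of 3 k η^{2} and 2 k + η^{3} agree, so the left side is the total differential of one potential in η and k.
- separation of variables: no division isolates the independent variable from the unknown.
- the exact-equation method: yes, a natural case for it.


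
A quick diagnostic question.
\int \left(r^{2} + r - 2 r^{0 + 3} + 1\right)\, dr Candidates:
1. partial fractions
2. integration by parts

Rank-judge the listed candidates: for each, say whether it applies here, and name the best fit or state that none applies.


Method: no special technique — a term-by-term power-rule job in r; no substitution or rearrangement earns its keep here.
- partial fractions — the expression is not a ratio of polynomials that decomposes further.
- integration by parts — parts would only shuffle a directly integrable integrand.


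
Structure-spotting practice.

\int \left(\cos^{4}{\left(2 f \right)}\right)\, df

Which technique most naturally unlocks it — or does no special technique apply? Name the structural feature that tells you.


Diagnosis: a trigonometric identity — the even trigonometric power \cos^{4}{\left(2 f \right)} reduces by a double-angle identity before any integration is attempted.


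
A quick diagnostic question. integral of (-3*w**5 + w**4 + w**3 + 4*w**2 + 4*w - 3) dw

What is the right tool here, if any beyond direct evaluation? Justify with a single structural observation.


Technique: no special technique — scan for structure and find none: constant multiples of powers of w, integrate directly.


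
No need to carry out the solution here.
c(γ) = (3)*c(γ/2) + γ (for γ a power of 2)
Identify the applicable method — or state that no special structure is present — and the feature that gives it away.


Best approach: the master substitution — the argument contracts 2-fold per step: reindex γ exponentially and solve the linear recurrence in the new index.


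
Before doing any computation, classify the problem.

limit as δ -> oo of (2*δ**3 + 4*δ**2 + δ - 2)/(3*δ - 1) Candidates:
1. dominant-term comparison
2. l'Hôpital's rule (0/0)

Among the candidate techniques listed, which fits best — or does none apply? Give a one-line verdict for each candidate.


Technique: dominant-term comparison — at large δ only the top-degree terms survive; compare the leading terms and the limit falls out.
- dominant-term comparison: yes, a natural case for it.
- l'Hôpital's rule (0/0) — as a single quotient the expression runs to ∞/∞ at the limit point — an at-infinity form of the rule would apply, though the leading-growth comparison is the direct reading.


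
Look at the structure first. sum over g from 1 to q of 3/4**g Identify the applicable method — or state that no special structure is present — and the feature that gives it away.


Verdict: the geometric series formula — consecutive terms stand in a fixed index-free ratio — the geometric sum formula closes it.


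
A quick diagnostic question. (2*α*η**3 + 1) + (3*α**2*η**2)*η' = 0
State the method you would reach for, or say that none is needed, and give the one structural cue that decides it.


Method: the exact-equation method — because the two cross partials coincide, the form is conservative as written — recover its potential in (α, η).
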